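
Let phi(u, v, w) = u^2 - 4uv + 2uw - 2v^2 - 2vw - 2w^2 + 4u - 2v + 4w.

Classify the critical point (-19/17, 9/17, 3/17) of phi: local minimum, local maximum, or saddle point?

saddle point

The Hessian is constant: H = [[2, -4, 2], [-4, -4, -2], [2, -2, -4]].
Leading principal minors: Δ₁ = 2, Δ₂ = -24, Δ₃ = 136.
The minors fit neither the all-positive nor the alternating-sign pattern, so H is indefinite: a saddle point.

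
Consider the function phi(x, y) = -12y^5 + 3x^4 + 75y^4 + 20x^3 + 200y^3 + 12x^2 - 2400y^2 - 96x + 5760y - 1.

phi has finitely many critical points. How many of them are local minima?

4

phi separates as a function of x plus a function of y, so ∇phi=0 decouples.
∂phi/∂x = 12(x - 1)(x + 2)(x + 4) = 0 at x ∈ {-4, -2, 1}; ∂phi/∂y = -60(y - 4)(y - 3)(y - 2)(y + 4) = 0 at y ∈ {-4, 2, 3, 4}.
The Hessian is diagonal: diag(phi_xx, phi_yy). Second derivatives: phi_xx(-4)=120, phi_xx(-2)=-72, phi_xx(1)=180; phi_yy(-4)=20160, phi_yy(2)=-720, phi_yy(3)=420, phi_yy(4)=-960.
Local minima occur where both diagonal entries positive: (-4, -4), (-4, 3), (1, -4), (1, 3). Count: 4.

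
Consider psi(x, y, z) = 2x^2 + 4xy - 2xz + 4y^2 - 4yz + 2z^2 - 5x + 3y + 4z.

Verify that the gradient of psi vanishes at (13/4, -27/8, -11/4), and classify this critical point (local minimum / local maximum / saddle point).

∇psi = (4x + 4y - 2z - 5, 4x + 8y - 4z + 3, -2x - 4y + 4z + 4); substituting (13/4, -27/8, -11/4) gives ∇psi = (0, 0, 0), so (13/4, -27/8, -11/4) is indeed a critical point.
The Hessian is constant: H = [[4, 4, -2], [4, 8, -4], [-2, -4, 4]].
Leading principal minors: Δ₁ = 4, Δ₂ = 16, Δ₃ = 32.
All leading minors are positive, so H is positive definite: a local minimum.

local minimum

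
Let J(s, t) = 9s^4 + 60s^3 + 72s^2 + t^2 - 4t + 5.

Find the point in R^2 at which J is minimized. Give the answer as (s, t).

J(s,t) separates as P(s) + Q(t) + 5, so its minimum is min P + min Q + 5.
P'(s) = 36s(s + 1)(s + 4) vanishes at s ∈ {-4, -1, 0}; Q'(t) = 2(t - 2) vanishes at t ∈ {2}.
Local minima of P (where P''>0): P(-4)=-384, P(0)=0. Local minima of Q: Q(2)=-4.
So the global minimum of J is P(-4) + Q(2) + 5 = -384 − 4 + 5 = -383, attained at (-4, 2).

(-4, 2)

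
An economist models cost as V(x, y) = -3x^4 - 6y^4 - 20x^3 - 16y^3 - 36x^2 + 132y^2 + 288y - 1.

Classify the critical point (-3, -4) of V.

The mixed partial ∂²V/∂x∂y is 0, so the Hessian at any point is diag(V_xx, V_yy) = diag(-12(3x^2 + 10x + 6), 24(-3y^2 - 4y + 11)).
At (-3, -4): H = diag(-36, -504).
Both eigenvalues are negative, so H is negative definite: a local maximum.

local maximum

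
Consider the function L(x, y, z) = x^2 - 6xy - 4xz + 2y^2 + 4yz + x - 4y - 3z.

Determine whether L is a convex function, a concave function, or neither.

neither

L is quadratic, so its Hessian is the constant matrix H = [[2, -6, -4], [-6, 4, 4], [-4, 4, 0]].
Leading principal minors: 2, -28, 96.
Neither pattern holds ⇒ H is indefinite ⇒ neither convex nor concave.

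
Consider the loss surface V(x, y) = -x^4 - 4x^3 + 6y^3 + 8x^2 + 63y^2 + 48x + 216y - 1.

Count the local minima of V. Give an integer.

V separates as a function of x plus a function of y, so ∇V=0 decouples.
∂V/∂x = -4(x - 2)(x + 2)(x + 3) = 0 at x ∈ {-3, -2, 2}; ∂V/∂y = 18(y + 3)(y + 4) = 0 at y ∈ {-4, -3}.
The Hessian is diagonal: diag(V_xx, V_yy). Second derivatives: V_xx(-3)=-20, V_xx(-2)=16, V_xx(2)=-80; V_yy(-4)=-18, V_yy(-3)=18.
Local minima occur where both diagonal entries positive: (-2, -3). Count: 1.

1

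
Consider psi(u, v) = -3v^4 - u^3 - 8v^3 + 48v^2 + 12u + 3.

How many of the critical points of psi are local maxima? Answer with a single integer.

psi separates as a function of u plus a function of v, so ∇psi=0 decouples.
∂psi/∂u = -3(u - 2)(u + 2) = 0 at u ∈ {-2, 2}; ∂psi/∂v = -12v(v - 2)(v + 4) = 0 at v ∈ {-4, 0, 2}.
The Hessian is diagonal: diag(psi_uu, psi_vv). Second derivatives: psi_uu(-2)=12, psi_uu(2)=-12; psi_vv(-4)=-288, psi_vv(0)=96, psi_vv(2)=-144.
Local maxima occur where both diagonal entries negative: (2, -4), (2, 2). Count: 2.

2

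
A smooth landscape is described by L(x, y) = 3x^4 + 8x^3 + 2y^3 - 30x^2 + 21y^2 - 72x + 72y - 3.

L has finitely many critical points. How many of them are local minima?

2

L separates as a function of x plus a function of y, so ∇L=0 decouples.
∂L/∂x = 12(x - 2)(x + 1)(x + 3) = 0 at x ∈ {-3, -1, 2}; ∂L/∂y = 6(y + 3)(y + 4) = 0 at y ∈ {-4, -3}.
The Hessian is diagonal: diag(L_xx, L_yy). Second derivatives: L_xx(-3)=120, L_xx(-1)=-72, L_xx(2)=180; L_yy(-4)=-6, L_yy(-3)=6.
Local minima occur where both diagonal entries positive: (-3, -3), (2, -3). Count: 2.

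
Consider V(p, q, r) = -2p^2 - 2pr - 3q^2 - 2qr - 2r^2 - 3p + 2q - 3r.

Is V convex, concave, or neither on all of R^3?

concave

V is quadratic, so its Hessian is the constant matrix H = [[-4, 0, -2], [0, -6, -2], [-2, -2, -4]].
Leading principal minors: -4, 24, -56.
Signs alternate −, +, − ⇒ H ≺ 0 ⇒ concave.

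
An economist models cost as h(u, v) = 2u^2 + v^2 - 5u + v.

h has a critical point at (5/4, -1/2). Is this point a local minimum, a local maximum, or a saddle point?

local minimum

The Hessian of h is constant: H = [[4, 0], [0, 2]].
det(H) = 4·2 − 0² = 8.
det(H) > 0 and tr(H) = 6 > 0, so H is positive definite and the point is a local minimum.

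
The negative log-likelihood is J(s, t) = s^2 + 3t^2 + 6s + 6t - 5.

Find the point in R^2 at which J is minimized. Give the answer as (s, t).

(-3, -1)

J(s,t) separates as P(s) + Q(t) − 5, so its minimum is min P + min Q − 5.
P'(s) = 2s + 6 vanishes at s ∈ {-3}; Q'(t) = 6(t + 1) vanishes at t ∈ {-1}.
Local minima of P (where P''>0): P(-3)=-9. Local minima of Q: Q(-1)=-3.
So the global minimum of J is P(-3) + Q(-1) − 5 = -9 − 3 − 5 = -17, attained at (-3, -1).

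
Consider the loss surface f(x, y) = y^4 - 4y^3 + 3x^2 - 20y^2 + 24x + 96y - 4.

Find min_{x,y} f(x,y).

f(x,y) separates as P(x) + Q(y) − 4, so its minimum is min P + min Q − 4.
P'(x) = 6x + 24 vanishes at x ∈ {-4}; Q'(y) = 4(y - 4)(y - 2)(y + 3) vanishes at y ∈ {-3, 2, 4}.
Local minima of P (where P''>0): P(-4)=-48. Local minima of Q: Q(-3)=-279, Q(4)=64.
So the global minimum of f is P(-4) + Q(-3) − 4 = -48 − 279 − 4 = -331, attained at (-4, -3).

-331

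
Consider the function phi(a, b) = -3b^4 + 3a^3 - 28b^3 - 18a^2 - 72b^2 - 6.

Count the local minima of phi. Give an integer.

phi separates as a function of a plus a function of b, so ∇phi=0 decouples.
∂phi/∂a = 9a(a - 4) = 0 at a ∈ {0, 4}; ∂phi/∂b = -12b(b + 3)(b + 4) = 0 at b ∈ {-4, -3, 0}.
The Hessian is diagonal: diag(phi_aa, phi_bb). Second derivatives: phi_aa(0)=-36, phi_aa(4)=36; phi_bb(-4)=-48, phi_bb(-3)=36, phi_bb(0)=-144.
Local minima occur where both diagonal entries positive: (4, -3). Count: 1.

1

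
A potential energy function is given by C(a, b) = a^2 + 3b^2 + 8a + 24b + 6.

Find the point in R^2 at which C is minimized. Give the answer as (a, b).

C(a,b) separates as P(a) + Q(b) + 6, so its minimum is min P + min Q + 6.
P'(a) = 2a + 8 vanishes at a ∈ {-4}; Q'(b) = 6b + 24 vanishes at b ∈ {-4}.
Local minima of P (where P''>0): P(-4)=-16. Local minima of Q: Q(-4)=-48.
So the global minimum of C is P(-4) + Q(-4) + 6 = -16 − 48 + 6 = -58, attained at (-4, -4).

(-4, -4)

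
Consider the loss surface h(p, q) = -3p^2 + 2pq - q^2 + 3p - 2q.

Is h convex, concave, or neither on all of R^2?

concave

h is quadratic, so its Hessian is the constant matrix H = [[-6, 2], [2, -2]].
det(H) = 8, tr(H) = -8.
det(H) > 0 and tr(H) < 0, so H is negative definite everywhere: concave.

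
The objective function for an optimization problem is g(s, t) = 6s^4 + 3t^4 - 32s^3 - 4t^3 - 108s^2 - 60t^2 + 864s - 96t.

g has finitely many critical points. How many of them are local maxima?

g separates as a function of s plus a function of t, so ∇g=0 decouples.
∂g/∂s = 24(s - 4)(s - 3)(s + 3) = 0 at s ∈ {-3, 3, 4}; ∂g/∂t = 12(t - 4)(t + 1)(t + 2) = 0 at t ∈ {-2, -1, 4}.
The Hessian is diagonal: diag(g_ss, g_tt). Second derivatives: g_ss(-3)=1008, g_ss(3)=-144, g_ss(4)=168; g_tt(-2)=72, g_tt(-1)=-60, g_tt(4)=360.
Local maxima occur where both diagonal entries negative: (3, -1). Count: 1.

1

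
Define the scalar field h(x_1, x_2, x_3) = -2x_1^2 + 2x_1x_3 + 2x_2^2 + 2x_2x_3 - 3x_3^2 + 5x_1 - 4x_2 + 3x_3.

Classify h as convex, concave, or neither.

neither

h is quadratic, so its Hessian is the constant matrix H = [[-4, 0, 2], [0, 4, 2], [2, 2, -6]].
Leading principal minors: -4, -16, 96.
Neither pattern holds ⇒ H is indefinite ⇒ neither convex nor concave.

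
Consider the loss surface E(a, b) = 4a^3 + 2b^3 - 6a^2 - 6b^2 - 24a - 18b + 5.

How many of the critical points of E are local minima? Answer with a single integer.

1

E separates as a function of a plus a function of b, so ∇E=0 decouples.
∂E/∂a = 12(a - 2)(a + 1) = 0 at a ∈ {-1, 2}; ∂E/∂b = 6(b - 3)(b + 1) = 0 at b ∈ {-1, 3}.
The Hessian is diagonal: diag(E_aa, E_bb). Second derivatives: E_aa(-1)=-36, E_aa(2)=36; E_bb(-1)=-24, E_bb(3)=24.
Local minima occur where both diagonal entries positive: (2, 3). Count: 1.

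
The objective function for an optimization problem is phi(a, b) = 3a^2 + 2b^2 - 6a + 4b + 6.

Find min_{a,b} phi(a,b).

1

phi(a,b) separates as P(a) + Q(b) + 6, so its minimum is min P + min Q + 6.
P'(a) = 6a - 6 vanishes at a ∈ {1}; Q'(b) = 4b + 4 vanishes at b ∈ {-1}.
Local minima of P (where P''>0): P(1)=-3. Local minima of Q: Q(-1)=-2.
So the global minimum of phi is P(1) + Q(-1) + 6 = -3 − 2 + 6 = 1, attained at (1, -1).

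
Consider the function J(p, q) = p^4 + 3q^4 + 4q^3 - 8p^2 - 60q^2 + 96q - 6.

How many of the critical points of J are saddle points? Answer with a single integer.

4

J separates as a function of p plus a function of q, so ∇J=0 decouples.
∂J/∂p = 4p(p - 2)(p + 2) = 0 at p ∈ {-2, 0, 2}; ∂J/∂q = 12(q - 2)(q - 1)(q + 4) = 0 at q ∈ {-4, 1, 2}.
The Hessian is diagonal: diag(J_pp, J_qq). Second derivatives: J_pp(-2)=32, J_pp(0)=-16, J_pp(2)=32; J_qq(-4)=360, J_qq(1)=-60, J_qq(2)=72.
Saddle points occur where the two diagonal entries have opposite signs: (-2, 1), (0, -4), (0, 2), (2, 1). Count: 4.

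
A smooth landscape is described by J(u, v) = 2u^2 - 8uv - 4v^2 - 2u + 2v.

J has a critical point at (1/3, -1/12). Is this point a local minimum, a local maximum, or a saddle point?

The Hessian of J is constant: H = [[4, -8], [-8, -8]].
det(H) = 4·(-8) − (-8)² = -96.
Since det(H) < 0, H is indefinite and the critical point is a saddle point.

saddle point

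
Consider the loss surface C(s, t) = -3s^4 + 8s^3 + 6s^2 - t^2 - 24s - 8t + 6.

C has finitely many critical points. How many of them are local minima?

0

C separates as a function of s plus a function of t, so ∇C=0 decouples.
∂C/∂s = -12(s - 2)(s - 1)(s + 1) = 0 at s ∈ {-1, 1, 2}; ∂C/∂t = -2(t + 4) = 0 at t ∈ {-4}.
The Hessian is diagonal: diag(C_ss, C_tt). Second derivatives: C_ss(-1)=-72, C_ss(1)=24, C_ss(2)=-36; C_tt(-4)=-2.
Local minima occur where both diagonal entries positive: none. Count: 0.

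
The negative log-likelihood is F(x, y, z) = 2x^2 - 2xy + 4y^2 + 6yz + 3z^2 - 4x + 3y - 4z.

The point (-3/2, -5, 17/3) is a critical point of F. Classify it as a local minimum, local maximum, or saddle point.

local minimum

The Hessian is constant: H = [[4, -2, 0], [-2, 8, 6], [0, 6, 6]].
Leading principal minors: Δ₁ = 4, Δ₂ = 28, Δ₃ = 24.
All leading minors are positive, so H is positive definite: a local minimum.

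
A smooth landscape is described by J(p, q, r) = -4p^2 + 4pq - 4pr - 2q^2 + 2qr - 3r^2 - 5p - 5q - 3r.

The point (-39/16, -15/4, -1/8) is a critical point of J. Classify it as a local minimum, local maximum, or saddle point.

The Hessian is constant: H = [[-8, 4, -4], [4, -4, 2], [-4, 2, -6]].
Leading principal minors: Δ₁ = -8, Δ₂ = 16, Δ₃ = -64.
The minors alternate sign starting negative (−, +, −), so H is negative definite: a local maximum.

local maximum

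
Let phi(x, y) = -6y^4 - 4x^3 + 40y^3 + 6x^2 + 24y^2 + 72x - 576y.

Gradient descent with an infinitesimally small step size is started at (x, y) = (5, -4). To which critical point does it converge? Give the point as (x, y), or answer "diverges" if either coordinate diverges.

diverges

phi is separable, so gradient descent decouples: x follows -∂phi/∂x, y follows -∂phi/∂y.
∂phi/∂x = -12(x - 3)(x + 2); at x=5 this is -168, so x increases.
∂phi/∂y = -24(y - 4)(y - 3)(y + 2); at y=-4 this is 2688, so y decreases.
The x-coordinate has no critical point in that direction and runs off to infinity.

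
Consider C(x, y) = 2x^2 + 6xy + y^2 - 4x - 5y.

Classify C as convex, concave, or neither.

neither

C is quadratic, so its Hessian is the constant matrix H = [[4, 6], [6, 2]].
det(H) = -28, tr(H) = 6.
det(H) < 0, so H is indefinite: neither convex nor concave.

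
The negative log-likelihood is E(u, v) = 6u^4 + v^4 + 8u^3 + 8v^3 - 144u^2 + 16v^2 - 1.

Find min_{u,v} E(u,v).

-1281

E(u,v) separates as P(u) + Q(v) − 1, so its minimum is min P + min Q − 1.
P'(u) = 24u(u - 3)(u + 4) vanishes at u ∈ {-4, 0, 3}; Q'(v) = 4v(v + 2)(v + 4) vanishes at v ∈ {-4, -2, 0}.
Local minima of P (where P''>0): P(-4)=-1280, P(3)=-594. Local minima of Q: Q(-4)=0, Q(0)=0.
So the global minimum of E is P(-4) + Q(-4) − 1 = -1280 + 0 − 1 = -1281, attained at (-4, -4).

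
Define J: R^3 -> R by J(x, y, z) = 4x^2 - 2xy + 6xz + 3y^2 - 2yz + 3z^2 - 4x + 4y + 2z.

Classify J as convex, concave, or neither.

convex

J is quadratic, so its Hessian is the constant matrix H = [[8, -2, 6], [-2, 6, -2], [6, -2, 6]].
Leading principal minors: 8, 44, 64.
All positive ⇒ H ≻ 0 ⇒ convex.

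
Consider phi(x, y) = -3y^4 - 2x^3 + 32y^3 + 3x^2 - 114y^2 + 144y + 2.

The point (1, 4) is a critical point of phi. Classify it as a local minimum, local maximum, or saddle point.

The mixed partial ∂²phi/∂x∂y is 0, so the Hessian at any point is diag(phi_xx, phi_yy) = diag(6(-2x + 1), 12(-3y^2 + 16y - 19)).
At (1, 4): H = diag(-6, -36).
Both eigenvalues are negative, so H is negative definite: a local maximum.

local maximum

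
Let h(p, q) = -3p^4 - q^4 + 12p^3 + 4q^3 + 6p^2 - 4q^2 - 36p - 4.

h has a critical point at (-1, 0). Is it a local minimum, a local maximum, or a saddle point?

The mixed partial ∂²h/∂p∂q is 0, so the Hessian at any point is diag(h_pp, h_qq) = diag(12(-3p^2 + 6p + 1), 4(-3q^2 + 6q - 2)).
At (-1, 0): H = diag(-96, -8).
Both eigenvalues are negative, so H is negative definite: a local maximum.

local maximum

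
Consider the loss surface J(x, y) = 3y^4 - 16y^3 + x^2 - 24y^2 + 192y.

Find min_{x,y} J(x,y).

-304

J(x,y) separates as P(x) + Q(y), so its minimum is min P + min Q.
P'(x) = 2x vanishes at x ∈ {0}; Q'(y) = 12(y - 4)(y - 2)(y + 2) vanishes at y ∈ {-2, 2, 4}.
Local minima of P (where P''>0): P(0)=0. Local minima of Q: Q(-2)=-304, Q(4)=128.
So the global minimum of J is P(0) + Q(-2) = 0 − 304 = -304, attained at (0, -2).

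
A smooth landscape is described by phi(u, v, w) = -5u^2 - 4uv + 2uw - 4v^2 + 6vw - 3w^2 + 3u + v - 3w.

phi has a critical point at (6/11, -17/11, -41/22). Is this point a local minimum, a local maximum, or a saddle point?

local maximum

The Hessian is constant: H = [[-10, -4, 2], [-4, -8, 6], [2, 6, -6]].
Leading principal minors: Δ₁ = -10, Δ₂ = 64, Δ₃ = -88.
The minors alternate sign starting negative (−, +, −), so H is negative definite: a local maximum.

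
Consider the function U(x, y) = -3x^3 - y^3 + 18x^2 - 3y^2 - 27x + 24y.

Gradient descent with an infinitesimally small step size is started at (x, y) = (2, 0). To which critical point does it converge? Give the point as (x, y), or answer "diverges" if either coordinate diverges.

U is separable, so gradient descent decouples: x follows -∂U/∂x, y follows -∂U/∂y.
∂U/∂x = -9(x - 3)(x - 1); at x=2 this is 9, so x decreases.
∂U/∂y = -3(y - 2)(y + 4); at y=0 this is 24, so y decreases.
x converges to its nearest critical value 1 (a local min of the x-part); y converges to -4. The iterate converges to (1, -4).

(1, -4)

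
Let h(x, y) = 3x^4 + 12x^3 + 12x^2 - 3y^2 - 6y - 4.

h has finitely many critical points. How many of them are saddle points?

h separates as a function of x plus a function of y, so ∇h=0 decouples.
∂h/∂x = 12x(x + 1)(x + 2) = 0 at x ∈ {-2, -1, 0}; ∂h/∂y = -6(y + 1) = 0 at y ∈ {-1}.
The Hessian is diagonal: diag(h_xx, h_yy). Second derivatives: h_xx(-2)=24, h_xx(-1)=-12, h_xx(0)=24; h_yy(-1)=-6.
Saddle points occur where the two diagonal entries have opposite signs: (-2, -1), (0, -1). Count: 2.

2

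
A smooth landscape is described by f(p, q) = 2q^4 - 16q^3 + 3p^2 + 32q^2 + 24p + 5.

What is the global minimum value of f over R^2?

-43

f(p,q) separates as A(p) + B(q) + 5, so its minimum is min A + min B + 5.
A'(p) = 6p + 24 vanishes at p ∈ {-4}; B'(q) = 8q(q - 4)(q - 2) vanishes at q ∈ {0, 2, 4}.
Local minima of A (where A''>0): A(-4)=-48. Local minima of B: B(0)=0, B(4)=0.
So the global minimum of f is A(-4) + B(0) + 5 = -48 + 0 + 5 = -43, attained at (-4, 0).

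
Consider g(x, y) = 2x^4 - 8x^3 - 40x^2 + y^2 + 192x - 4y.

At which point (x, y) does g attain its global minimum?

(-3, 2)

g(x,y) separates as P(x) + Q(y), so its minimum is min P + min Q.
P'(x) = 8(x - 4)(x - 2)(x + 3) vanishes at x ∈ {-3, 2, 4}; Q'(y) = 2y - 4 vanishes at y ∈ {2}.
Local minima of P (where P''>0): P(-3)=-558, P(4)=128. Local minima of Q: Q(2)=-4.
So the global minimum of g is P(-3) + Q(2) = -558 − 4 = -562, attained at (-3, 2).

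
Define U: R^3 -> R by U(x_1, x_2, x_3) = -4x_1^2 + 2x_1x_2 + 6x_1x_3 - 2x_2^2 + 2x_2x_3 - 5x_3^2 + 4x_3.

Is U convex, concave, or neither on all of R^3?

U is quadratic, so its Hessian is the constant matrix H = [[-8, 2, 6], [2, -4, 2], [6, 2, -10]].
Leading principal minors: -8, 28, -56.
Signs alternate −, +, − ⇒ H ≺ 0 ⇒ concave.

concave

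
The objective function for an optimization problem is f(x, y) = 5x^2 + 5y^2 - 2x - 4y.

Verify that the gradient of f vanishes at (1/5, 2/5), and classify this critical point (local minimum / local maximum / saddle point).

∇f = (10x - 2, 10y - 4); substituting (1/5, 2/5) gives ∇f = (0, 0), so (1/5, 2/5) is indeed a critical point.
The Hessian of f is constant: H = [[10, 0], [0, 10]].
det(H) = 10·10 − 0² = 100.
det(H) > 0 and tr(H) = 20 > 0, so H is positive definite and the point is a local minimum.

local minimum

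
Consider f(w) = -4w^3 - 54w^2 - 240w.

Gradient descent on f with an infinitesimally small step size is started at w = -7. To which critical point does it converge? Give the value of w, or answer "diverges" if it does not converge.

f'(w) = -12(w + 4)(w + 5), so f'(-7) = -72.
Gradient descent moves in the -f' direction, i.e. w is increasing.
The nearest critical point in that direction is w = -5, where f'' = 12 > 0 (a local minimum). The iterate converges there.

-5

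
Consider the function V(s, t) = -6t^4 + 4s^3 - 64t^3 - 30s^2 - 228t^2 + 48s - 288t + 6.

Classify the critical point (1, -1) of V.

The mixed partial ∂²V/∂s∂t is 0, so the Hessian at any point is diag(V_ss, V_tt) = diag(12(2s - 5), -24(3t^2 + 16t + 19)).
At (1, -1): H = diag(-36, -144).
Both eigenvalues are negative, so H is negative definite: a local maximum.

local maximum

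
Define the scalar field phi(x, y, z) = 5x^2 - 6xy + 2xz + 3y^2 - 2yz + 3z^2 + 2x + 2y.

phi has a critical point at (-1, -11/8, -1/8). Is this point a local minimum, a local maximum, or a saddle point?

local minimum

The Hessian is constant: H = [[10, -6, 2], [-6, 6, -2], [2, -2, 6]].
Leading principal minors: Δ₁ = 10, Δ₂ = 24, Δ₃ = 128.
All leading minors are positive, so H is positive definite: a local minimum.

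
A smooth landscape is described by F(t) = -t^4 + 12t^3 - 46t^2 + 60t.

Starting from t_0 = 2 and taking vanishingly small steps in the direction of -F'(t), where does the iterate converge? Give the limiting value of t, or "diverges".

3

F'(t) = -4(t - 5)(t - 3)(t - 1), so F'(2) = -12.
Gradient descent moves in the -F' direction, i.e. t is increasing.
The nearest critical point in that direction is t = 3, where F'' = 16 > 0 (a local minimum). The iterate converges there.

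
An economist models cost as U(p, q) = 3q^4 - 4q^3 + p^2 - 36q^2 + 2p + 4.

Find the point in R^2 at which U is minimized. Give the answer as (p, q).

(-1, 3)

U(p,q) separates as A(p) + B(q) + 4, so its minimum is min A + min B + 4.
A'(p) = 2p + 2 vanishes at p ∈ {-1}; B'(q) = 12q(q - 3)(q + 2) vanishes at q ∈ {-2, 0, 3}.
Local minima of A (where A''>0): A(-1)=-1. Local minima of B: B(-2)=-64, B(3)=-189.
So the global minimum of U is A(-1) + B(3) + 4 = -1 − 189 + 4 = -186, attained at (-1, 3).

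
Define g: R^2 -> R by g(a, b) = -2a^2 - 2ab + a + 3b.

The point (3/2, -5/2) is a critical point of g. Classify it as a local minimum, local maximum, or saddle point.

saddle point

The Hessian of g is constant: H = [[-4, -2], [-2, 0]].
det(H) = (-4)·0 − (-2)² = -4.
Since det(H) < 0, H is indefinite and the critical point is a saddle point.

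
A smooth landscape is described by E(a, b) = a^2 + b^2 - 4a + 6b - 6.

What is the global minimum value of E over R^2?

E(a,b) separates as P(a) + Q(b) − 6, so its minimum is min P + min Q − 6.
P'(a) = 2a - 4 vanishes at a ∈ {2}; Q'(b) = 2b + 6 vanishes at b ∈ {-3}.
Local minima of P (where P''>0): P(2)=-4. Local minima of Q: Q(-3)=-9.
So the global minimum of E is P(2) + Q(-3) − 6 = -4 − 9 − 6 = -19, attained at (2, -3).

-19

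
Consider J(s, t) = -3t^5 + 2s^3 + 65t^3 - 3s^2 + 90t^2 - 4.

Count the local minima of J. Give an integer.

J separates as a function of s plus a function of t, so ∇J=0 decouples.
∂J/∂s = 6s(s - 1) = 0 at s ∈ {0, 1}; ∂J/∂t = -15t(t - 4)(t + 1)(t + 3) = 0 at t ∈ {-3, -1, 0, 4}.
The Hessian is diagonal: diag(J_ss, J_tt). Second derivatives: J_ss(0)=-6, J_ss(1)=6; J_tt(-3)=630, J_tt(-1)=-150, J_tt(0)=180, J_tt(4)=-2100.
Local minima occur where both diagonal entries positive: (1, -3), (1, 0). Count: 2.

2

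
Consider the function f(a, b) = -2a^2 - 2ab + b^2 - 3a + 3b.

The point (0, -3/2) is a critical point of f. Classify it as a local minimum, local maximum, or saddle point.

saddle point

The Hessian of f is constant: H = [[-4, -2], [-2, 2]].
det(H) = (-4)·2 − (-2)² = -12.
Since det(H) < 0, H is indefinite and the critical point is a saddle point.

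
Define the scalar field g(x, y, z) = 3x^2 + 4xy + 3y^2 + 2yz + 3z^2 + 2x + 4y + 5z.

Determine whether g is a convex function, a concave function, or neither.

convex

g is quadratic, so its Hessian is the constant matrix H = [[6, 4, 0], [4, 6, 2], [0, 2, 6]].
Leading principal minors: 6, 20, 96.
All positive ⇒ H ≻ 0 ⇒ convex.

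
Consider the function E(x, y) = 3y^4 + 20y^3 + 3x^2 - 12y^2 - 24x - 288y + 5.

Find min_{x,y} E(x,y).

E(x,y) separates as P(x) + Q(y) + 5, so its minimum is min P + min Q + 5.
P'(x) = 6x - 24 vanishes at x ∈ {4}; Q'(y) = 12(y - 2)(y + 3)(y + 4) vanishes at y ∈ {-4, -3, 2}.
Local minima of P (where P''>0): P(4)=-48. Local minima of Q: Q(-4)=448, Q(2)=-416.
So the global minimum of E is P(4) + Q(2) + 5 = -48 − 416 + 5 = -459, attained at (4, 2).

-459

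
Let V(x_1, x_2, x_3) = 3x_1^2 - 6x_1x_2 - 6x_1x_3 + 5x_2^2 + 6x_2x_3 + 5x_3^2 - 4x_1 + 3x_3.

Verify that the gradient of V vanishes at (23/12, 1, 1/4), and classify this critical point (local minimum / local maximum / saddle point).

∇V = (6x_1 - 6x_2 - 6x_3 - 4, -6x_1 + 10x_2 + 6x_3, -6x_1 + 6x_2 + 10x_3 + 3); substituting (23/12, 1, 1/4) gives ∇V = (0, 0, 0), so (23/12, 1, 1/4) is indeed a critical point.
The Hessian is constant: H = [[6, -6, -6], [-6, 10, 6], [-6, 6, 10]].
Leading principal minors: Δ₁ = 6, Δ₂ = 24, Δ₃ = 96.
All leading minors are positive, so H is positive definite: a local minimum.

local minimum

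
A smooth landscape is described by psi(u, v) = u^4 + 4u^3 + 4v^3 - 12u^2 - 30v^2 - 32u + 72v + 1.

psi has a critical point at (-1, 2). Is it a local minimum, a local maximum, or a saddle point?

The mixed partial ∂²psi/∂u∂v is 0, so the Hessian at any point is diag(psi_uu, psi_vv) = diag(12(u^2 + 2u - 2), 12(2v - 5)).
At (-1, 2): H = diag(-36, -12).
Both eigenvalues are negative, so H is negative definite: a local maximum.

local maximum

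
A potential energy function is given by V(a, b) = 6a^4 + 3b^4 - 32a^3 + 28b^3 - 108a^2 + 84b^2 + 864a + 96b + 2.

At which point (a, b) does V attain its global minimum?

V(a,b) separates as P(a) + Q(b) + 2, so its minimum is min P + min Q + 2.
P'(a) = 24(a - 4)(a - 3)(a + 3) vanishes at a ∈ {-3, 3, 4}; Q'(b) = 12(b + 1)(b + 2)(b + 4) vanishes at b ∈ {-4, -2, -1}.
Local minima of P (where P''>0): P(-3)=-2214, P(4)=1216. Local minima of Q: Q(-4)=-64, Q(-1)=-37.
So the global minimum of V is P(-3) + Q(-4) + 2 = -2214 − 64 + 2 = -2276, attained at (-3, -4).

(-3, -4)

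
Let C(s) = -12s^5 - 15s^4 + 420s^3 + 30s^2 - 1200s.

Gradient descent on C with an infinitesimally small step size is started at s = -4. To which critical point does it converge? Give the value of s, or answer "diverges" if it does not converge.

C'(s) = -60(s - 4)(s - 1)(s + 1)(s + 5), so C'(-4) = 7200.
Gradient descent moves in the -C' direction, i.e. s is decreasing.
The nearest critical point in that direction is s = -5, where C'' = 12960 > 0 (a local minimum). The iterate converges there.

-5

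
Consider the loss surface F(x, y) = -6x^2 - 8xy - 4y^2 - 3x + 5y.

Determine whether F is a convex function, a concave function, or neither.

concave

F is quadratic, so its Hessian is the constant matrix H = [[-12, -8], [-8, -8]].
det(H) = 32, tr(H) = -20.
det(H) > 0 and tr(H) < 0, so H is negative definite everywhere: concave.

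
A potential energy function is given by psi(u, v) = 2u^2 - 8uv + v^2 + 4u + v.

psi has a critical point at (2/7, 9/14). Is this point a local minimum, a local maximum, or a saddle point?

saddle point

The Hessian of psi is constant: H = [[4, -8], [-8, 2]].
det(H) = 4·2 − (-8)² = -56.
Since det(H) < 0, H is indefinite and the critical point is a saddle point.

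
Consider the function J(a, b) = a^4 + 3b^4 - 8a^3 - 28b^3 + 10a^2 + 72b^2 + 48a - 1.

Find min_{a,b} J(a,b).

-30

J(a,b) separates as P(a) + Q(b) − 1, so its minimum is min P + min Q − 1.
P'(a) = 4(a - 4)(a - 3)(a + 1) vanishes at a ∈ {-1, 3, 4}; Q'(b) = 12b(b - 4)(b - 3) vanishes at b ∈ {0, 3, 4}.
Local minima of P (where P''>0): P(-1)=-29, P(4)=96. Local minima of Q: Q(0)=0, Q(4)=128.
So the global minimum of J is P(-1) + Q(0) − 1 = -29 + 0 − 1 = -30, attained at (-1, 0).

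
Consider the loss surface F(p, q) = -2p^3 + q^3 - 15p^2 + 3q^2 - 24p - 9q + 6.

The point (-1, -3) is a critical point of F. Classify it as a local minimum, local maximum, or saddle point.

local maximum

The mixed partial ∂²F/∂p∂q is 0, so the Hessian at any point is diag(F_pp, F_qq) = diag(-6(2p + 5), 6(q + 1)).
At (-1, -3): H = diag(-18, -12).
Both eigenvalues are negative, so H is negative definite: a local maximum.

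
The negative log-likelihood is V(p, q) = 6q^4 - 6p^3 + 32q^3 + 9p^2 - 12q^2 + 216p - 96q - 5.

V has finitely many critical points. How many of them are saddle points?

3

V separates as a function of p plus a function of q, so ∇V=0 decouples.
∂V/∂p = -18(p - 4)(p + 3) = 0 at p ∈ {-3, 4}; ∂V/∂q = 24(q - 1)(q + 1)(q + 4) = 0 at q ∈ {-4, -1, 1}.
The Hessian is diagonal: diag(V_pp, V_qq). Second derivatives: V_pp(-3)=126, V_pp(4)=-126; V_qq(-4)=360, V_qq(-1)=-144, V_qq(1)=240.
Saddle points occur where the two diagonal entries have opposite signs: (-3, -1), (4, -4), (4, 1). Count: 3.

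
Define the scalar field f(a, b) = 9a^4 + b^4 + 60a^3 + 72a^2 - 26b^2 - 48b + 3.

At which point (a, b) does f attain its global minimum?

f(a,b) separates as P(a) + Q(b) + 3, so its minimum is min P + min Q + 3.
P'(a) = 36a(a + 1)(a + 4) vanishes at a ∈ {-4, -1, 0}; Q'(b) = 4(b - 4)(b + 1)(b + 3) vanishes at b ∈ {-3, -1, 4}.
Local minima of P (where P''>0): P(-4)=-384, P(0)=0. Local minima of Q: Q(-3)=-9, Q(4)=-352.
So the global minimum of f is P(-4) + Q(4) + 3 = -384 − 352 + 3 = -733, attained at (-4, 4).

(-4, 4)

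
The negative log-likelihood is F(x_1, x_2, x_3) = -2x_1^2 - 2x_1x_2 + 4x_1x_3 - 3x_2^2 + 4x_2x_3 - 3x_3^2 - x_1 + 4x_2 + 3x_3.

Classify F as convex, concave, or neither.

concave

F is quadratic, so its Hessian is the constant matrix H = [[-4, -2, 4], [-2, -6, 4], [4, 4, -6]].
Leading principal minors: -4, 20, -24.
Signs alternate −, +, − ⇒ H ≺ 0 ⇒ concave.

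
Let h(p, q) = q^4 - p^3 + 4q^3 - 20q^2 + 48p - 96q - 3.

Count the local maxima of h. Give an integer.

1

h separates as a function of p plus a function of q, so ∇h=0 decouples.
∂h/∂p = -3(p - 4)(p + 4) = 0 at p ∈ {-4, 4}; ∂h/∂q = 4(q - 3)(q + 2)(q + 4) = 0 at q ∈ {-4, -2, 3}.
The Hessian is diagonal: diag(h_pp, h_qq). Second derivatives: h_pp(-4)=24, h_pp(4)=-24; h_qq(-4)=56, h_qq(-2)=-40, h_qq(3)=140.
Local maxima occur where both diagonal entries negative: (4, -2). Count: 1.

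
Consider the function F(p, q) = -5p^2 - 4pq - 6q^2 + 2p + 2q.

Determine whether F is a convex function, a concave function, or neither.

F is quadratic, so its Hessian is the constant matrix H = [[-10, -4], [-4, -12]].
det(H) = 104, tr(H) = -22.
det(H) > 0 and tr(H) < 0, so H is negative definite everywhere: concave.

concave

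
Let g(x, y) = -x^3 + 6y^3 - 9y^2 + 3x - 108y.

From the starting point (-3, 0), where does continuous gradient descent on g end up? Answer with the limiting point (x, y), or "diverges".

g is separable, so gradient descent decouples: x follows -∂g/∂x, y follows -∂g/∂y.
∂g/∂x = -3(x - 1)(x + 1); at x=-3 this is -24, so x increases.
∂g/∂y = 18(y - 3)(y + 2); at y=0 this is -108, so y increases.
x converges to its nearest critical value -1 (a local min of the x-part); y converges to 3. The iterate converges to (-1, 3).

(-1, 3)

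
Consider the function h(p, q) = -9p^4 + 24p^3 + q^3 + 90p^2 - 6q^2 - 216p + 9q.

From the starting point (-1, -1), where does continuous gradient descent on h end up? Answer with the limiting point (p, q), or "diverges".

diverges

h is separable, so gradient descent decouples: p follows -∂h/∂p, q follows -∂h/∂q.
∂h/∂p = -36(p - 3)(p - 1)(p + 2); at p=-1 this is -288, so p increases.
∂h/∂q = 3(q - 3)(q - 1); at q=-1 this is 24, so q decreases.
The q-coordinate has no critical point in that direction and runs off to infinity.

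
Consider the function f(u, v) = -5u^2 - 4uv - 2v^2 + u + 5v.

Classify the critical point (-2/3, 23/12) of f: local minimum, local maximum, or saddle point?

local maximum

The Hessian of f is constant: H = [[-10, -4], [-4, -4]].
det(H) = (-10)·(-4) − (-4)² = 24.
det(H) > 0 and tr(H) = -14 < 0, so H is negative definite and the point is a local maximum.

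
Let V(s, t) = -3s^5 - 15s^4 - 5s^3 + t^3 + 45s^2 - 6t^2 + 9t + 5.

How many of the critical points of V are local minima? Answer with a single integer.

V separates as a function of s plus a function of t, so ∇V=0 decouples.
∂V/∂s = -15s(s - 1)(s + 2)(s + 3) = 0 at s ∈ {-3, -2, 0, 1}; ∂V/∂t = 3(t - 3)(t - 1) = 0 at t ∈ {1, 3}.
The Hessian is diagonal: diag(V_ss, V_tt). Second derivatives: V_ss(-3)=180, V_ss(-2)=-90, V_ss(0)=90, V_ss(1)=-180; V_tt(1)=-6, V_tt(3)=6.
Local minima occur where both diagonal entries positive: (-3, 3), (0, 3). Count: 2.

2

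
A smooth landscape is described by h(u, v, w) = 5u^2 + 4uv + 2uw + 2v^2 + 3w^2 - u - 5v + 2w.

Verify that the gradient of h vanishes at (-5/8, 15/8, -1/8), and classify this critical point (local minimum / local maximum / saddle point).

∇h = (10u + 4v + 2w - 1, 4u + 4v - 5, 2u + 6w + 2); substituting (-5/8, 15/8, -1/8) gives ∇h = (0, 0, 0), so (-5/8, 15/8, -1/8) is indeed a critical point.
The Hessian is constant: H = [[10, 4, 2], [4, 4, 0], [2, 0, 6]].
Leading principal minors: Δ₁ = 10, Δ₂ = 24, Δ₃ = 128.
All leading minors are positive, so H is positive definite: a local minimum.

local minimum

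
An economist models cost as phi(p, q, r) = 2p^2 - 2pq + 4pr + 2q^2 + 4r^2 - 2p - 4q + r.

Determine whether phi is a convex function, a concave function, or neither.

phi is quadratic, so its Hessian is the constant matrix H = [[4, -2, 4], [-2, 4, 0], [4, 0, 8]].
Leading principal minors: 4, 12, 32.
All positive ⇒ H ≻ 0 ⇒ convex.

convex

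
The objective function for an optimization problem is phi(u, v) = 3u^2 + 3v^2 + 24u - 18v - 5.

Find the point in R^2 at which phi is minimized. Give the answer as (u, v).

phi(u,v) separates as P(u) + Q(v) − 5, so its minimum is min P + min Q − 5.
P'(u) = 6u + 24 vanishes at u ∈ {-4}; Q'(v) = 6v - 18 vanishes at v ∈ {3}.
Local minima of P (where P''>0): P(-4)=-48. Local minima of Q: Q(3)=-27.
So the global minimum of phi is P(-4) + Q(3) − 5 = -48 − 27 − 5 = -80, attained at (-4, 3).

(-4, 3)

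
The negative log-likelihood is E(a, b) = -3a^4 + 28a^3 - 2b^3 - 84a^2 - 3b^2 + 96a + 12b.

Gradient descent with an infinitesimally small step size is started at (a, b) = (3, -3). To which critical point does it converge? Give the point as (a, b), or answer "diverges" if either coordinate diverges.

(2, -2)

E is separable, so gradient descent decouples: a follows -∂E/∂a, b follows -∂E/∂b.
∂E/∂a = -12(a - 4)(a - 2)(a - 1); at a=3 this is 24, so a decreases.
∂E/∂b = -6(b - 1)(b + 2); at b=-3 this is -24, so b increases.
a converges to its nearest critical value 2 (a local min of the a-part); b converges to -2. The iterate converges to (2, -2).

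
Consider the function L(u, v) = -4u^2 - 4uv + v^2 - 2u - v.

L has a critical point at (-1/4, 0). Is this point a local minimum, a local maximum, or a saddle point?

saddle point

The Hessian of L is constant: H = [[-8, -4], [-4, 2]].
det(H) = (-8)·2 − (-4)² = -32.
Since det(H) < 0, H is indefinite and the critical point is a saddle point.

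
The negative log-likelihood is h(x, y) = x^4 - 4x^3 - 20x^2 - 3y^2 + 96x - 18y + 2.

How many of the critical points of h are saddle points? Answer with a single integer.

h separates as a function of x plus a function of y, so ∇h=0 decouples.
∂h/∂x = 4(x - 4)(x - 2)(x + 3) = 0 at x ∈ {-3, 2, 4}; ∂h/∂y = -6(y + 3) = 0 at y ∈ {-3}.
The Hessian is diagonal: diag(h_xx, h_yy). Second derivatives: h_xx(-3)=140, h_xx(2)=-40, h_xx(4)=56; h_yy(-3)=-6.
Saddle points occur where the two diagonal entries have opposite signs: (-3, -3), (4, -3). Count: 2.

2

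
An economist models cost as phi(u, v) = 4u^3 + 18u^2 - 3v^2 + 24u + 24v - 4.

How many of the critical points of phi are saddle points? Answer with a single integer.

phi separates as a function of u plus a function of v, so ∇phi=0 decouples.
∂phi/∂u = 12(u + 1)(u + 2) = 0 at u ∈ {-2, -1}; ∂phi/∂v = -6(v - 4) = 0 at v ∈ {4}.
The Hessian is diagonal: diag(phi_uu, phi_vv). Second derivatives: phi_uu(-2)=-12, phi_uu(-1)=12; phi_vv(4)=-6.
Saddle points occur where the two diagonal entries have opposite signs: (-1, 4). Count: 1.

1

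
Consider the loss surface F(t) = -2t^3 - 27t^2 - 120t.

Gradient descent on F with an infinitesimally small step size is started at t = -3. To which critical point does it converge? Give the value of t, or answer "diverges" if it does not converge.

F'(t) = -6(t + 4)(t + 5), so F'(-3) = -12.
Gradient descent moves in the -F' direction, i.e. t is increasing.
There is no critical point above t=-3, and F' keeps the same sign, so the iterate runs off to +∞.

diverges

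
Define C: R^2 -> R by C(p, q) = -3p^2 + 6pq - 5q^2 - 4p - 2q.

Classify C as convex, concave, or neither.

C is quadratic, so its Hessian is the constant matrix H = [[-6, 6], [6, -10]].
det(H) = 24, tr(H) = -16.
det(H) > 0 and tr(H) < 0, so H is negative definite everywhere: concave.

concave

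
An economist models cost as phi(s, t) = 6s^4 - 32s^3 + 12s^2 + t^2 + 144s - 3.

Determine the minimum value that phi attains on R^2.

-97

phi(s,t) separates as P(s) + Q(t) − 3, so its minimum is min P + min Q − 3.
P'(s) = 24(s - 3)(s - 2)(s + 1) vanishes at s ∈ {-1, 2, 3}; Q'(t) = 2t vanishes at t ∈ {0}.
Local minima of P (where P''>0): P(-1)=-94, P(3)=162. Local minima of Q: Q(0)=0.
So the global minimum of phi is P(-1) + Q(0) − 3 = -94 + 0 − 3 = -97, attained at (-1, 0).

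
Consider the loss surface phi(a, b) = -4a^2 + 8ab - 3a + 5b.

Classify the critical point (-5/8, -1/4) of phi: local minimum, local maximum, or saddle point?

saddle point

The Hessian of phi is constant: H = [[-8, 8], [8, 0]].
det(H) = (-8)·0 − 8² = -64.
Since det(H) < 0, H is indefinite and the critical point is a saddle point.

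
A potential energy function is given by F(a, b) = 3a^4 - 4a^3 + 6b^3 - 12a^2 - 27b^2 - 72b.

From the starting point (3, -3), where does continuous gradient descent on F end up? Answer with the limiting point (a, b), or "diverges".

F is separable, so gradient descent decouples: a follows -∂F/∂a, b follows -∂F/∂b.
∂F/∂a = 12a(a - 2)(a + 1); at a=3 this is 144, so a decreases.
∂F/∂b = 18(b - 4)(b + 1); at b=-3 this is 252, so b decreases.
The b-coordinate has no critical point in that direction and runs off to infinity.

diverges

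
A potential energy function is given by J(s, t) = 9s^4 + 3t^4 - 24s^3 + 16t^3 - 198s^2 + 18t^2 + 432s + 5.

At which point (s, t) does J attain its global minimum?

(-3, -3)

J(s,t) separates as P(s) + Q(t) + 5, so its minimum is min P + min Q + 5.
P'(s) = 36(s - 4)(s - 1)(s + 3) vanishes at s ∈ {-3, 1, 4}; Q'(t) = 12t(t + 1)(t + 3) vanishes at t ∈ {-3, -1, 0}.
Local minima of P (where P''>0): P(-3)=-1701, P(4)=-672. Local minima of Q: Q(-3)=-27, Q(0)=0.
So the global minimum of J is P(-3) + Q(-3) + 5 = -1701 − 27 + 5 = -1723, attained at (-3, -3).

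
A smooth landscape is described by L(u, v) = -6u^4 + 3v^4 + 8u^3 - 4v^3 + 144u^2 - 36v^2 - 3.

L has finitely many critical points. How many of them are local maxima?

L separates as a function of u plus a function of v, so ∇L=0 decouples.
∂L/∂u = -24u(u - 4)(u + 3) = 0 at u ∈ {-3, 0, 4}; ∂L/∂v = 12v(v - 3)(v + 2) = 0 at v ∈ {-2, 0, 3}.
The Hessian is diagonal: diag(L_uu, L_vv). Second derivatives: L_uu(-3)=-504, L_uu(0)=288, L_uu(4)=-672; L_vv(-2)=120, L_vv(0)=-72, L_vv(3)=180.
Local maxima occur where both diagonal entries negative: (-3, 0), (4, 0). Count: 2.

2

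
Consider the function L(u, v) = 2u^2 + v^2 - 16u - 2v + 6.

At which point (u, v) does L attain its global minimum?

(4, 1)

L(u,v) separates as P(u) + Q(v) + 6, so its minimum is min P + min Q + 6.
P'(u) = 4u - 16 vanishes at u ∈ {4}; Q'(v) = 2v - 2 vanishes at v ∈ {1}.
Local minima of P (where P''>0): P(4)=-32. Local minima of Q: Q(1)=-1.
So the global minimum of L is P(4) + Q(1) + 6 = -32 − 1 + 6 = -27, attained at (4, 1).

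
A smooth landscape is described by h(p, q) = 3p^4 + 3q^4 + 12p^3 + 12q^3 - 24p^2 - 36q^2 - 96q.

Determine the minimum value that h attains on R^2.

-576

h(p,q) separates as A(p) + B(q), so its minimum is min A + min B.
A'(p) = 12p(p - 1)(p + 4) vanishes at p ∈ {-4, 0, 1}; B'(q) = 12(q - 2)(q + 1)(q + 4) vanishes at q ∈ {-4, -1, 2}.
Local minima of A (where A''>0): A(-4)=-384, A(1)=-9. Local minima of B: B(-4)=-192, B(2)=-192.
So the global minimum of h is A(-4) + B(-4) = -384 − 192 = -576, attained at (-4, -4).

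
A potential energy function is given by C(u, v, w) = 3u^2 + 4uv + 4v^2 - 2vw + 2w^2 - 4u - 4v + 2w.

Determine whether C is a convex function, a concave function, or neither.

C is quadratic, so its Hessian is the constant matrix H = [[6, 4, 0], [4, 8, -2], [0, -2, 4]].
Leading principal minors: 6, 32, 104.
All positive ⇒ H ≻ 0 ⇒ convex.

convex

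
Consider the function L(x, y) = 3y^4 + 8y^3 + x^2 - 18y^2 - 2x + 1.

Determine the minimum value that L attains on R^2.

-135

L(x,y) separates as P(x) + Q(y) + 1, so its minimum is min P + min Q + 1.
P'(x) = 2x - 2 vanishes at x ∈ {1}; Q'(y) = 12y(y - 1)(y + 3) vanishes at y ∈ {-3, 0, 1}.
Local minima of P (where P''>0): P(1)=-1. Local minima of Q: Q(-3)=-135, Q(1)=-7.
So the global minimum of L is P(1) + Q(-3) + 1 = -1 − 135 + 1 = -135, attained at (1, -3).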